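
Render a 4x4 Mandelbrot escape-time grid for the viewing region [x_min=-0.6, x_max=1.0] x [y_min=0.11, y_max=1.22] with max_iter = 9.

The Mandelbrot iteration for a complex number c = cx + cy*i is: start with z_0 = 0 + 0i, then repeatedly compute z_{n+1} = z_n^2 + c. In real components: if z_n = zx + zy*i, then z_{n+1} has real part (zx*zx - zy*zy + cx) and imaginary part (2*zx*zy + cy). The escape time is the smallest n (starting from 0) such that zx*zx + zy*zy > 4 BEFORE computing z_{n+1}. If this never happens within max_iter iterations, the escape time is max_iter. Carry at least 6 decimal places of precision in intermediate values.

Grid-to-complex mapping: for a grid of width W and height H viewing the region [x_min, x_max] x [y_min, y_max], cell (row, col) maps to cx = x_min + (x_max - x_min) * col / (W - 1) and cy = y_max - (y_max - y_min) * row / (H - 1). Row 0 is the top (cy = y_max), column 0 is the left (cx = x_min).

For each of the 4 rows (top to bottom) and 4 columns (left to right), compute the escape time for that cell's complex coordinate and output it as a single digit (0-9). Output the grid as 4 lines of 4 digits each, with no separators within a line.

Answer: 3322
4932
9952
9952

Derivation:
(row=0, col=0): c = -0.6000 + 1.2200i → escape time 3
(row=0, col=1): c = -0.0667 + 1.2200i → escape time 3
(row=0, col=2): c = 0.4667 + 1.2200i → escape time 2
(row=0, col=3): c = 1.0000 + 1.2200i → escape time 2
(row=1, col=0): c = -0.6000 + 0.8500i → escape time 4
(row=1, col=1): c = -0.0667 + 0.8500i → escape time 9
(row=1, col=2): c = 0.4667 + 0.8500i → escape time 3
(row=1, col=3): c = 1.0000 + 0.8500i → escape time 2
(row=2, col=0): c = -0.6000 + 0.4800i → escape time 9
(row=2, col=1): c = -0.0667 + 0.4800i → escape time 9
(row=2, col=2): c = 0.4667 + 0.4800i → escape time 5
(row=2, col=3): c = 1.0000 + 0.4800i → escape time 2
(row=3, col=0): c = -0.6000 + 0.1100i → escape time 9
(row=3, col=1): c = -0.0667 + 0.1100i → escape time 9
(row=3, col=2): c = 0.4667 + 0.1100i → escape time 5
(row=3, col=3): c = 1.0000 + 0.1100i → escape time 2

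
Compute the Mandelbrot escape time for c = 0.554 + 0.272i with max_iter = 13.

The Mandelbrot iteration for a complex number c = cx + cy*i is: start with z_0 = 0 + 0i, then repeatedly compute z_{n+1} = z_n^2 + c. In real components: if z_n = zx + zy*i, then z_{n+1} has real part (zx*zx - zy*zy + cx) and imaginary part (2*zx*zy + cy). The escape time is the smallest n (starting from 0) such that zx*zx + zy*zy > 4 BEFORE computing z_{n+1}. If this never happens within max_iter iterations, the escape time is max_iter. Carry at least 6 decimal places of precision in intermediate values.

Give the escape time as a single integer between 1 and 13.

z_0 = 0 + 0i, c = 0.5540 + 0.2720i
Iter 1: z = 0.5540 + 0.2720i, |z|^2 = 0.3809
Iter 2: z = 0.7869 + 0.5734i, |z|^2 = 0.9480
Iter 3: z = 0.8445 + 1.1744i, |z|^2 = 2.0924
Iter 4: z = -0.1121 + 2.2556i, |z|^2 = 5.1003
Escaped at iteration 4

Answer: 4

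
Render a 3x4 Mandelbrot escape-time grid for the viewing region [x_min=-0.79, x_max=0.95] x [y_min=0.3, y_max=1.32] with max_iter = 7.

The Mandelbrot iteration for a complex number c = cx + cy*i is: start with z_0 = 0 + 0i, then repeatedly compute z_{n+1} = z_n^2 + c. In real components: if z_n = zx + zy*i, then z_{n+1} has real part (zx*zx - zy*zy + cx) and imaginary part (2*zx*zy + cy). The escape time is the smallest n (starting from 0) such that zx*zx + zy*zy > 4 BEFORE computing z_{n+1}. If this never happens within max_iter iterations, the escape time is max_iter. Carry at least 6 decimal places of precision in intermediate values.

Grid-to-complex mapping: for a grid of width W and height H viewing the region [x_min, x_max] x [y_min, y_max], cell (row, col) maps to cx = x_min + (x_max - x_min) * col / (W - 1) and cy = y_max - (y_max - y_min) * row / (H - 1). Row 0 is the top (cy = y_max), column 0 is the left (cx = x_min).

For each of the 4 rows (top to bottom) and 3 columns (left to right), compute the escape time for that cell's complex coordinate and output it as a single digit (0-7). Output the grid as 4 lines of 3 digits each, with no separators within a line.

Answer: 222
342
572
773

Derivation:
(row=0, col=0): c = -0.7900 + 1.3200i → escape time 2
(row=0, col=1): c = 0.0800 + 1.3200i → escape time 2
(row=0, col=2): c = 0.9500 + 1.3200i → escape time 2
(row=1, col=0): c = -0.7900 + 0.9800i → escape time 3
(row=1, col=1): c = 0.0800 + 0.9800i → escape time 4
(row=1, col=2): c = 0.9500 + 0.9800i → escape time 2
(row=2, col=0): c = -0.7900 + 0.6400i → escape time 5
(row=2, col=1): c = 0.0800 + 0.6400i → escape time 7
(row=2, col=2): c = 0.9500 + 0.6400i → escape time 2
(row=3, col=0): c = -0.7900 + 0.3000i → escape time 7
(row=3, col=1): c = 0.0800 + 0.3000i → escape time 7
(row=3, col=2): c = 0.9500 + 0.3000i → escape time 3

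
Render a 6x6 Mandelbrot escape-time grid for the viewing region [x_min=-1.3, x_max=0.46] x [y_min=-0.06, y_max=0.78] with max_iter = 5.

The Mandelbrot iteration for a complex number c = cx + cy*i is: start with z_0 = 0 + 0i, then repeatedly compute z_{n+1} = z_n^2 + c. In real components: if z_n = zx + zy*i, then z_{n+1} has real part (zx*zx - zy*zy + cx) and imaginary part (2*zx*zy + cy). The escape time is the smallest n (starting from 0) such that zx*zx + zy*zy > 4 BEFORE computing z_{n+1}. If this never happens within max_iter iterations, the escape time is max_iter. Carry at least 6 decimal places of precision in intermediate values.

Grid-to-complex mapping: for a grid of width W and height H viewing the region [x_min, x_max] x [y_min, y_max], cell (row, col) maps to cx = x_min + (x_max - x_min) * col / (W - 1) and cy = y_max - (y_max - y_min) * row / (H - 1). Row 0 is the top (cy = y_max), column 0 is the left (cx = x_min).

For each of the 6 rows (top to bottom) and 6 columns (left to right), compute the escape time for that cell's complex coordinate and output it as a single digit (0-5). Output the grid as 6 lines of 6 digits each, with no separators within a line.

(row=0, col=0): c = -1.3000 + 0.7800i → escape time 3
(row=0, col=1): c = -0.9480 + 0.7800i → escape time 4
(row=0, col=2): c = -0.5960 + 0.7800i → escape time 5
(row=0, col=3): c = -0.2440 + 0.7800i → escape time 5
(row=0, col=4): c = 0.1080 + 0.7800i → escape time 5
(row=0, col=5): c = 0.4600 + 0.7800i → escape time 3
(row=1, col=0): c = -1.3000 + 0.6120i → escape time 3
(row=1, col=1): c = -0.9480 + 0.6120i → escape time 5
(row=1, col=2): c = -0.5960 + 0.6120i → escape time 5
(row=1, col=3): c = -0.2440 + 0.6120i → escape time 5
(row=1, col=4): c = 0.1080 + 0.6120i → escape time 5
(row=1, col=5): c = 0.4600 + 0.6120i → escape time 5
(row=2, col=0): c = -1.3000 + 0.4440i → escape time 5
(row=2, col=1): c = -0.9480 + 0.4440i → escape time 5
(row=2, col=2): c = -0.5960 + 0.4440i → escape time 5
(row=2, col=3): c = -0.2440 + 0.4440i → escape time 5
(row=2, col=4): c = 0.1080 + 0.4440i → escape time 5
(row=2, col=5): c = 0.4600 + 0.4440i → escape time 5
(row=3, col=0): c = -1.3000 + 0.2760i → escape time 5
(row=3, col=1): c = -0.9480 + 0.2760i → escape time 5
(row=3, col=2): c = -0.5960 + 0.2760i → escape time 5
(row=3, col=3): c = -0.2440 + 0.2760i → escape time 5
(row=3, col=4): c = 0.1080 + 0.2760i → escape time 5
(row=3, col=5): c = 0.4600 + 0.2760i → escape time 5
(row=4, col=0): c = -1.3000 + 0.1080i → escape time 5
(row=4, col=1): c = -0.9480 + 0.1080i → escape time 5
(row=4, col=2): c = -0.5960 + 0.1080i → escape time 5
(row=4, col=3): c = -0.2440 + 0.1080i → escape time 5
(row=4, col=4): c = 0.1080 + 0.1080i → escape time 5
(row=4, col=5): c = 0.4600 + 0.1080i → escape time 5
(row=5, col=0): c = -1.3000 + -0.0600i → escape time 5
(row=5, col=1): c = -0.9480 + -0.0600i → escape time 5
(row=5, col=2): c = -0.5960 + -0.0600i → escape time 5
(row=5, col=3): c = -0.2440 + -0.0600i → escape time 5
(row=5, col=4): c = 0.1080 + -0.0600i → escape time 5
(row=5, col=5): c = 0.4600 + -0.0600i → escape time 5

Answer: 345553
355555
555555
555555
555555
555555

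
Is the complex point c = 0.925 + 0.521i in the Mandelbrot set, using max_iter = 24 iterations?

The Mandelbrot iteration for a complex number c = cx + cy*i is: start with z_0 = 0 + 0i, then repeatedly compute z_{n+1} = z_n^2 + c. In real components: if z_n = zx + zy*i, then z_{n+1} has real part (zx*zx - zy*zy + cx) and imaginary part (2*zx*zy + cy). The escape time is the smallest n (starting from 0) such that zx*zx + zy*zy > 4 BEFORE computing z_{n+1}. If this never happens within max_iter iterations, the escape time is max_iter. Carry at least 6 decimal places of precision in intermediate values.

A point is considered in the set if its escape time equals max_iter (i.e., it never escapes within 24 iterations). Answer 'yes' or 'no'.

z_0 = 0 + 0i, c = 0.9250 + 0.5210i
Iter 1: z = 0.9250 + 0.5210i, |z|^2 = 1.1271
Iter 2: z = 1.5092 + 1.4849i, |z|^2 = 4.4824
Escaped at iteration 2

Answer: no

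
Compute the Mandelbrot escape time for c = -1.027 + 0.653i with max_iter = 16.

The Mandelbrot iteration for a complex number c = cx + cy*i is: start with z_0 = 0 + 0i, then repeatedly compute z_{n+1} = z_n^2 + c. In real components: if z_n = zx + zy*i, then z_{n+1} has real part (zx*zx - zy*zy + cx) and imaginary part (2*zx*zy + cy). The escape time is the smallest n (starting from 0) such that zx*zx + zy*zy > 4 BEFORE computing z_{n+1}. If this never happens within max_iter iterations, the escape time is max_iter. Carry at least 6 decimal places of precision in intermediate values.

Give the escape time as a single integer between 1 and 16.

Answer: 4

Derivation:
z_0 = 0 + 0i, c = -1.0270 + 0.6530i
Iter 1: z = -1.0270 + 0.6530i, |z|^2 = 1.4811
Iter 2: z = -0.3987 + -0.6883i, |z|^2 = 0.6327
Iter 3: z = -1.3418 + 1.2018i, |z|^2 = 3.2446
Iter 4: z = -0.6710 + -2.5720i, |z|^2 = 7.0656
Escaped at iteration 4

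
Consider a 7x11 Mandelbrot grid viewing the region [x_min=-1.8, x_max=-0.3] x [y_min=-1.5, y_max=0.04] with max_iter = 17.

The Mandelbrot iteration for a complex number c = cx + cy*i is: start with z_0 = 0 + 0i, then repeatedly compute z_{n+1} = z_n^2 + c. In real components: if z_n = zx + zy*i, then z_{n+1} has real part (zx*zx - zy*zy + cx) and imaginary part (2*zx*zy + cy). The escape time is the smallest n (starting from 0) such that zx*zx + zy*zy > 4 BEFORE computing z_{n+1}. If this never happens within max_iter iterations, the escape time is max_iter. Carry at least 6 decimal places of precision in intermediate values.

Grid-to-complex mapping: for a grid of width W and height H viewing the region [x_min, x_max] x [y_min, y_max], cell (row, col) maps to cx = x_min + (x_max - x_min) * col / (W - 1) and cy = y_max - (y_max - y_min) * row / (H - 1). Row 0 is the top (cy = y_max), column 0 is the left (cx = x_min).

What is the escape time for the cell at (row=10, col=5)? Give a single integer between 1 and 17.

Answer: 2

Derivation:
z_0 = 0 + 0i, c = -0.5500 + -1.5000i
Iter 1: z = -0.5500 + -1.5000i, |z|^2 = 2.5525
Iter 2: z = -2.4975 + 0.1500i, |z|^2 = 6.2600
Escaped at iteration 2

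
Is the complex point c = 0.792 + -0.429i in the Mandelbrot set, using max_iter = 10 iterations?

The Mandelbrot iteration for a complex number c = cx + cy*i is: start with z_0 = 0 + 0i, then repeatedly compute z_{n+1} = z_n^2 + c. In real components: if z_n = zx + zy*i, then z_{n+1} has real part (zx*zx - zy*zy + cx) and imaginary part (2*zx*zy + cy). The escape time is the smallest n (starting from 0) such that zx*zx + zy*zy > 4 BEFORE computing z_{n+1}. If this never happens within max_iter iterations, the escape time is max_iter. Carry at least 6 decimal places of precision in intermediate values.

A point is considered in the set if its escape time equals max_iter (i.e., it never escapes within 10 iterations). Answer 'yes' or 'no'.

z_0 = 0 + 0i, c = 0.7920 + -0.4290i
Iter 1: z = 0.7920 + -0.4290i, |z|^2 = 0.8113
Iter 2: z = 1.2352 + -1.1085i, |z|^2 = 2.7546
Iter 3: z = 1.0889 + -3.1676i, |z|^2 = 11.2193
Escaped at iteration 3

Answer: no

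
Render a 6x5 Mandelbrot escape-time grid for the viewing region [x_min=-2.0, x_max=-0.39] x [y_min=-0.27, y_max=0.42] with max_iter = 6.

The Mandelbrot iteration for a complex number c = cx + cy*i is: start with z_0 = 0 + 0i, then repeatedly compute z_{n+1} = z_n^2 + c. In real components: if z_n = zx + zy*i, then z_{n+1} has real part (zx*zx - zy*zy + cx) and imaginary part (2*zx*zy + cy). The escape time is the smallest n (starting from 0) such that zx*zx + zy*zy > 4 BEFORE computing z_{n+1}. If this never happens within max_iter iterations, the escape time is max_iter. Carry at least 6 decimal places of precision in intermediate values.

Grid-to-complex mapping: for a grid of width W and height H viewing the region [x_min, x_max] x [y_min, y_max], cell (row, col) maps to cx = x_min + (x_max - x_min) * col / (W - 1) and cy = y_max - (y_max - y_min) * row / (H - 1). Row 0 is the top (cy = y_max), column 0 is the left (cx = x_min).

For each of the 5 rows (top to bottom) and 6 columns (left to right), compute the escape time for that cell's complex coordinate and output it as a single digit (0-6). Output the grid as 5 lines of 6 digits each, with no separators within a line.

(row=0, col=0): c = -2.0000 + 0.4200i → escape time 1
(row=0, col=1): c = -1.6780 + 0.4200i → escape time 3
(row=0, col=2): c = -1.3560 + 0.4200i → escape time 5
(row=0, col=3): c = -1.0340 + 0.4200i → escape time 6
(row=0, col=4): c = -0.7120 + 0.4200i → escape time 6
(row=0, col=5): c = -0.3900 + 0.4200i → escape time 6
(row=1, col=0): c = -2.0000 + 0.2475i → escape time 1
(row=1, col=1): c = -1.6780 + 0.2475i → escape time 4
(row=1, col=2): c = -1.3560 + 0.2475i → escape time 6
(row=1, col=3): c = -1.0340 + 0.2475i → escape time 6
(row=1, col=4): c = -0.7120 + 0.2475i → escape time 6
(row=1, col=5): c = -0.3900 + 0.2475i → escape time 6
(row=2, col=0): c = -2.0000 + 0.0750i → escape time 1
(row=2, col=1): c = -1.6780 + 0.0750i → escape time 6
(row=2, col=2): c = -1.3560 + 0.0750i → escape time 6
(row=2, col=3): c = -1.0340 + 0.0750i → escape time 6
(row=2, col=4): c = -0.7120 + 0.0750i → escape time 6
(row=2, col=5): c = -0.3900 + 0.0750i → escape time 6
(row=3, col=0): c = -2.0000 + -0.0975i → escape time 1
(row=3, col=1): c = -1.6780 + -0.0975i → escape time 6
(row=3, col=2): c = -1.3560 + -0.0975i → escape time 6
(row=3, col=3): c = -1.0340 + -0.0975i → escape time 6
(row=3, col=4): c = -0.7120 + -0.0975i → escape time 6
(row=3, col=5): c = -0.3900 + -0.0975i → escape time 6
(row=4, col=0): c = -2.0000 + -0.2700i → escape time 1
(row=4, col=1): c = -1.6780 + -0.2700i → escape time 4
(row=4, col=2): c = -1.3560 + -0.2700i → escape time 6
(row=4, col=3): c = -1.0340 + -0.2700i → escape time 6
(row=4, col=4): c = -0.7120 + -0.2700i → escape time 6
(row=4, col=5): c = -0.3900 + -0.2700i → escape time 6

Answer: 135666
146666
166666
166666
146666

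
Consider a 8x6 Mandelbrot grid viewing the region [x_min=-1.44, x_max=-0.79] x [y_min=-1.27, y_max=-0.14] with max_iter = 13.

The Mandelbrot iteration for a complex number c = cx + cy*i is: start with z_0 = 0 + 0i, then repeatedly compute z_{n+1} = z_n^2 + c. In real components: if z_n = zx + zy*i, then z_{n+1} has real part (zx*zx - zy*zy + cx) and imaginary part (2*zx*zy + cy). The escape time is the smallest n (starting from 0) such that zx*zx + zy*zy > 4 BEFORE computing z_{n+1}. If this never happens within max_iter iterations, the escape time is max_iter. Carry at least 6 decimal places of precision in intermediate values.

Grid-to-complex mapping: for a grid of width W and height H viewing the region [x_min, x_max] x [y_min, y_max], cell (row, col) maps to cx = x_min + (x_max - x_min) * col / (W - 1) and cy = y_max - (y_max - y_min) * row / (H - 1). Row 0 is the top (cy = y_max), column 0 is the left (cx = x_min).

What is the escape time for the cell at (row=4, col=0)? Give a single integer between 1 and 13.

z_0 = 0 + 0i, c = -1.4400 + -1.0440i
Iter 1: z = -1.4400 + -1.0440i, |z|^2 = 3.1635
Iter 2: z = -0.4563 + 1.9627i, |z|^2 = 4.0605
Escaped at iteration 2

Answer: 2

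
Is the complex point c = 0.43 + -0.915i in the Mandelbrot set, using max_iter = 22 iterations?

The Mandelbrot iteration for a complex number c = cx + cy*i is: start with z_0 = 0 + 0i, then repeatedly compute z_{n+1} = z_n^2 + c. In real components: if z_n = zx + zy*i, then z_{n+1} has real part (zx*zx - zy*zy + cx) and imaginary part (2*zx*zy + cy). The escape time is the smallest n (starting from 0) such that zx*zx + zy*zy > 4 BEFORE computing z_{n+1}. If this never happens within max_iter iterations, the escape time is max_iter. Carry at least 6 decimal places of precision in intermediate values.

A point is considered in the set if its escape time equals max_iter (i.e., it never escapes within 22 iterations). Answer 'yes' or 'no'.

Answer: no

Derivation:
z_0 = 0 + 0i, c = 0.4300 + -0.9150i
Iter 1: z = 0.4300 + -0.9150i, |z|^2 = 1.0221
Iter 2: z = -0.2223 + -1.7019i, |z|^2 = 2.9459
Iter 3: z = -2.4170 + -0.1583i, |z|^2 = 5.8671
Escaped at iteration 3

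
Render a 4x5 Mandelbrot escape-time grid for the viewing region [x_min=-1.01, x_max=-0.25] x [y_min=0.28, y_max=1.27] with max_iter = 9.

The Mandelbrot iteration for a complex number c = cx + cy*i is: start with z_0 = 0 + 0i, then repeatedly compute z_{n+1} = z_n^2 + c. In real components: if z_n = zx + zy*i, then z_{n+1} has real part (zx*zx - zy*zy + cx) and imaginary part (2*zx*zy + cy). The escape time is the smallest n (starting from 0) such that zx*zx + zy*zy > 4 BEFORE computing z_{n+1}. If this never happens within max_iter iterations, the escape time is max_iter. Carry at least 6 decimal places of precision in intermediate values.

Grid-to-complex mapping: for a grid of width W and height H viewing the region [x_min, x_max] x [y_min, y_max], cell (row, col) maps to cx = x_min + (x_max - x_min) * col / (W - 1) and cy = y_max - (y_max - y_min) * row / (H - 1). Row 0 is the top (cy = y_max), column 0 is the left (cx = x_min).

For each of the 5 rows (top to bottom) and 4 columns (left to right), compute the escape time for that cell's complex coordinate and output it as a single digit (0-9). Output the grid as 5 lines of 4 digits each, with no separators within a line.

(row=0, col=0): c = -1.0100 + 1.2700i → escape time 2
(row=0, col=1): c = -0.7567 + 1.2700i → escape time 3
(row=0, col=2): c = -0.5033 + 1.2700i → escape time 3
(row=0, col=3): c = -0.2500 + 1.2700i → escape time 3
(row=1, col=0): c = -1.0100 + 1.0225i → escape time 3
(row=1, col=1): c = -0.7567 + 1.0225i → escape time 3
(row=1, col=2): c = -0.5033 + 1.0225i → escape time 4
(row=1, col=3): c = -0.2500 + 1.0225i → escape time 6
(row=2, col=0): c = -1.0100 + 0.7750i → escape time 3
(row=2, col=1): c = -0.7567 + 0.7750i → escape time 4
(row=2, col=2): c = -0.5033 + 0.7750i → escape time 6
(row=2, col=3): c = -0.2500 + 0.7750i → escape time 9
(row=3, col=0): c = -1.0100 + 0.5275i → escape time 5
(row=3, col=1): c = -0.7567 + 0.5275i → escape time 6
(row=3, col=2): c = -0.5033 + 0.5275i → escape time 9
(row=3, col=3): c = -0.2500 + 0.5275i → escape time 9
(row=4, col=0): c = -1.0100 + 0.2800i → escape time 9
(row=4, col=1): c = -0.7567 + 0.2800i → escape time 9
(row=4, col=2): c = -0.5033 + 0.2800i → escape time 9
(row=4, col=3): c = -0.2500 + 0.2800i → escape time 9

Answer: 2333
3346
3469
5699
9999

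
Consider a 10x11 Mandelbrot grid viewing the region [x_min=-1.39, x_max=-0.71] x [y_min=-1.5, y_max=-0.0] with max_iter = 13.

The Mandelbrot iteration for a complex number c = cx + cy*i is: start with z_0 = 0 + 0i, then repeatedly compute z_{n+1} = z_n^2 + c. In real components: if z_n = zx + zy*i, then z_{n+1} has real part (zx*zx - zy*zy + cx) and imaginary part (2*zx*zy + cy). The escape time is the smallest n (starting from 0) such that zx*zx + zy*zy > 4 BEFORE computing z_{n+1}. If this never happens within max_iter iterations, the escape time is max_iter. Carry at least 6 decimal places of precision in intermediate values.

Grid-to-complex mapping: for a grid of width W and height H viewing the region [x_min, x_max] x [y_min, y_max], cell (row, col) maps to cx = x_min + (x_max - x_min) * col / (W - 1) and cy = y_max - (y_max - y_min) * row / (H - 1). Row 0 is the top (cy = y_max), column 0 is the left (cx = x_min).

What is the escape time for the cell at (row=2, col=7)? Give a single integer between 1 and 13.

Answer: 9

Derivation:
z_0 = 0 + 0i, c = -0.8611 + -0.3000i
Iter 1: z = -0.8611 + -0.3000i, |z|^2 = 0.8315
Iter 2: z = -0.2096 + 0.2167i, |z|^2 = 0.0909
Iter 3: z = -0.8641 + -0.3908i, |z|^2 = 0.8995
Iter 4: z = -0.2671 + 0.3754i, |z|^2 = 0.2123
Iter 5: z = -0.9307 + -0.5006i, |z|^2 = 1.1168
Iter 6: z = -0.2455 + 0.6318i, |z|^2 = 0.4595
Iter 7: z = -1.2000 + -0.6102i, |z|^2 = 1.8124
Iter 8: z = 0.2066 + 1.1646i, |z|^2 = 1.3989
Iter 9: z = -2.1747 + 0.1812i, |z|^2 = 4.7619
Escaped at iteration 9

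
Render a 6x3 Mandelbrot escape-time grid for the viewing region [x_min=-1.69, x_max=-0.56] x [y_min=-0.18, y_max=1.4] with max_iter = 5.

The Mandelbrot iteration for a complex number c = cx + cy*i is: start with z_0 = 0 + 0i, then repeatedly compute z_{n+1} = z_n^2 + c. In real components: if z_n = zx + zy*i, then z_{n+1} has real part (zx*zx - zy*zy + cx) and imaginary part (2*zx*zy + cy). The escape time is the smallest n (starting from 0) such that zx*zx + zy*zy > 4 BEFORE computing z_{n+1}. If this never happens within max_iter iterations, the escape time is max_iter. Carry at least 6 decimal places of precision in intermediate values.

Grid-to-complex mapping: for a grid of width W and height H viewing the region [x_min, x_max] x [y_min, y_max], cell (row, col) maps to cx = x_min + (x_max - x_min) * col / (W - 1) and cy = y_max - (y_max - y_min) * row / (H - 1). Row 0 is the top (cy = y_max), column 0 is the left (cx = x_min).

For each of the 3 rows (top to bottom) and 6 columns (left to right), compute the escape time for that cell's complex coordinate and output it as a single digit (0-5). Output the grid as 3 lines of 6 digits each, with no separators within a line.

Answer: 112222
333455
455555

Derivation:
(row=0, col=0): c = -1.6900 + 1.4000i → escape time 1
(row=0, col=1): c = -1.4640 + 1.4000i → escape time 1
(row=0, col=2): c = -1.2380 + 1.4000i → escape time 2
(row=0, col=3): c = -1.0120 + 1.4000i → escape time 2
(row=0, col=4): c = -0.7860 + 1.4000i → escape time 2
(row=0, col=5): c = -0.5600 + 1.4000i → escape time 2
(row=1, col=0): c = -1.6900 + 0.6100i → escape time 3
(row=1, col=1): c = -1.4640 + 0.6100i → escape time 3
(row=1, col=2): c = -1.2380 + 0.6100i → escape time 3
(row=1, col=3): c = -1.0120 + 0.6100i → escape time 4
(row=1, col=4): c = -0.7860 + 0.6100i → escape time 5
(row=1, col=5): c = -0.5600 + 0.6100i → escape time 5
(row=2, col=0): c = -1.6900 + -0.1800i → escape time 4
(row=2, col=1): c = -1.4640 + -0.1800i → escape time 5
(row=2, col=2): c = -1.2380 + -0.1800i → escape time 5
(row=2, col=3): c = -1.0120 + -0.1800i → escape time 5
(row=2, col=4): c = -0.7860 + -0.1800i → escape time 5
(row=2, col=5): c = -0.5600 + -0.1800i → escape time 5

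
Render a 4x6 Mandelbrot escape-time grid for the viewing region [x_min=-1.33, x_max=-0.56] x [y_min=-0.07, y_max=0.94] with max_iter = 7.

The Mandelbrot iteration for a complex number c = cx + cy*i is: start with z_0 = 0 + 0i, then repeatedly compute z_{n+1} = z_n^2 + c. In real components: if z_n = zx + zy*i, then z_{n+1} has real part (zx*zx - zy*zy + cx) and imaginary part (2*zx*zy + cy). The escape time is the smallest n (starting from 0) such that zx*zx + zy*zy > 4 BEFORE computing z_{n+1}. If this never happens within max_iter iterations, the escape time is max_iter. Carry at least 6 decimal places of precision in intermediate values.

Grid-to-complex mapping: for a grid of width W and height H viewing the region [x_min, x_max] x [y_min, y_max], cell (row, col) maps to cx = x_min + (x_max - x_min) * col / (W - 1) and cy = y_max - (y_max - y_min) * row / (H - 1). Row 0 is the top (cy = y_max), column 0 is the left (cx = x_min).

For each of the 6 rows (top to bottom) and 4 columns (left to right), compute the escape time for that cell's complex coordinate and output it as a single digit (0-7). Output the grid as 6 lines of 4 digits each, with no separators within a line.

(row=0, col=0): c = -1.3300 + 0.9400i → escape time 3
(row=0, col=1): c = -1.0733 + 0.9400i → escape time 3
(row=0, col=2): c = -0.8167 + 0.9400i → escape time 3
(row=0, col=3): c = -0.5600 + 0.9400i → escape time 4
(row=1, col=0): c = -1.3300 + 0.7380i → escape time 3
(row=1, col=1): c = -1.0733 + 0.7380i → escape time 3
(row=1, col=2): c = -0.8167 + 0.7380i → escape time 4
(row=1, col=3): c = -0.5600 + 0.7380i → escape time 6
(row=2, col=0): c = -1.3300 + 0.5360i → escape time 3
(row=2, col=1): c = -1.0733 + 0.5360i → escape time 5
(row=2, col=2): c = -0.8167 + 0.5360i → escape time 6
(row=2, col=3): c = -0.5600 + 0.5360i → escape time 7
(row=3, col=0): c = -1.3300 + 0.3340i → escape time 6
(row=3, col=1): c = -1.0733 + 0.3340i → escape time 7
(row=3, col=2): c = -0.8167 + 0.3340i → escape time 7
(row=3, col=3): c = -0.5600 + 0.3340i → escape time 7
(row=4, col=0): c = -1.3300 + 0.1320i → escape time 7
(row=4, col=1): c = -1.0733 + 0.1320i → escape time 7
(row=4, col=2): c = -0.8167 + 0.1320i → escape time 7
(row=4, col=3): c = -0.5600 + 0.1320i → escape time 7
(row=5, col=0): c = -1.3300 + -0.0700i → escape time 7
(row=5, col=1): c = -1.0733 + -0.0700i → escape time 7
(row=5, col=2): c = -0.8167 + -0.0700i → escape time 7
(row=5, col=3): c = -0.5600 + -0.0700i → escape time 7

Answer: 3334
3346
3567
6777
7777
7777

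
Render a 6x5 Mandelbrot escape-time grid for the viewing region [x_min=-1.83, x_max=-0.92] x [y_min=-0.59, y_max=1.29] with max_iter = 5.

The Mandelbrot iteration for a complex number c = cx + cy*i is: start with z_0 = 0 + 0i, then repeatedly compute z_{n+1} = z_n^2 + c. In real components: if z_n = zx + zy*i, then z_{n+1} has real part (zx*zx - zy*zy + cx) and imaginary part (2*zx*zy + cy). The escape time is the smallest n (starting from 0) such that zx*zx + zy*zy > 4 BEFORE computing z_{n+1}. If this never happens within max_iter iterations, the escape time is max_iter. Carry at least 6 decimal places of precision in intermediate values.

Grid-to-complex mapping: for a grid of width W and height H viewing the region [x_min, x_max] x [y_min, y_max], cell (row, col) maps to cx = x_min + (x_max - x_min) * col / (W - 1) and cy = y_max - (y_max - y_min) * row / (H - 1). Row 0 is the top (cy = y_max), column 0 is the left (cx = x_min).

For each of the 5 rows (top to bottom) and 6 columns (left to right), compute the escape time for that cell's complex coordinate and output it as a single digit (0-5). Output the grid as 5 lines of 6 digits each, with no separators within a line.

Answer: 112222
133333
345555
455555
333345

Derivation:
(row=0, col=0): c = -1.8300 + 1.2900i → escape time 1
(row=0, col=1): c = -1.6480 + 1.2900i → escape time 1
(row=0, col=2): c = -1.4660 + 1.2900i → escape time 2
(row=0, col=3): c = -1.2840 + 1.2900i → escape time 2
(row=0, col=4): c = -1.1020 + 1.2900i → escape time 2
(row=0, col=5): c = -0.9200 + 1.2900i → escape time 2
(row=1, col=0): c = -1.8300 + 0.8200i → escape time 1
(row=1, col=1): c = -1.6480 + 0.8200i → escape time 3
(row=1, col=2): c = -1.4660 + 0.8200i → escape time 3
(row=1, col=3): c = -1.2840 + 0.8200i → escape time 3
(row=1, col=4): c = -1.1020 + 0.8200i → escape time 3
(row=1, col=5): c = -0.9200 + 0.8200i → escape time 3
(row=2, col=0): c = -1.8300 + 0.3500i → escape time 3
(row=2, col=1): c = -1.6480 + 0.3500i → escape time 4
(row=2, col=2): c = -1.4660 + 0.3500i → escape time 5
(row=2, col=3): c = -1.2840 + 0.3500i → escape time 5
(row=2, col=4): c = -1.1020 + 0.3500i → escape time 5
(row=2, col=5): c = -0.9200 + 0.3500i → escape time 5
(row=3, col=0): c = -1.8300 + -0.1200i → escape time 4
(row=3, col=1): c = -1.6480 + -0.1200i → escape time 5
(row=3, col=2): c = -1.4660 + -0.1200i → escape time 5
(row=3, col=3): c = -1.2840 + -0.1200i → escape time 5
(row=3, col=4): c = -1.1020 + -0.1200i → escape time 5
(row=3, col=5): c = -0.9200 + -0.1200i → escape time 5
(row=4, col=0): c = -1.8300 + -0.5900i → escape time 3
(row=4, col=1): c = -1.6480 + -0.5900i → escape time 3
(row=4, col=2): c = -1.4660 + -0.5900i → escape time 3
(row=4, col=3): c = -1.2840 + -0.5900i → escape time 3
(row=4, col=4): c = -1.1020 + -0.5900i → escape time 4
(row=4, col=5): c = -0.9200 + -0.5900i → escape time 5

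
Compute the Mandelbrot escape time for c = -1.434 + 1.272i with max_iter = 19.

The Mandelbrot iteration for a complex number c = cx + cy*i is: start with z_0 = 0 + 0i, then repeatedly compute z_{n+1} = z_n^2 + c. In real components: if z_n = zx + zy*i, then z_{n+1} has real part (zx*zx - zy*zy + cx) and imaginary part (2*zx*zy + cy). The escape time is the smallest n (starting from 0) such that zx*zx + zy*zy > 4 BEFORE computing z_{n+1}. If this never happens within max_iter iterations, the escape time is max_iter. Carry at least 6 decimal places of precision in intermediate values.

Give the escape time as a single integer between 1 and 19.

Answer: 2

Derivation:
z_0 = 0 + 0i, c = -1.4340 + 1.2720i
Iter 1: z = -1.4340 + 1.2720i, |z|^2 = 3.6743
Iter 2: z = -0.9956 + -2.3761i, |z|^2 = 6.6371
Escaped at iteration 2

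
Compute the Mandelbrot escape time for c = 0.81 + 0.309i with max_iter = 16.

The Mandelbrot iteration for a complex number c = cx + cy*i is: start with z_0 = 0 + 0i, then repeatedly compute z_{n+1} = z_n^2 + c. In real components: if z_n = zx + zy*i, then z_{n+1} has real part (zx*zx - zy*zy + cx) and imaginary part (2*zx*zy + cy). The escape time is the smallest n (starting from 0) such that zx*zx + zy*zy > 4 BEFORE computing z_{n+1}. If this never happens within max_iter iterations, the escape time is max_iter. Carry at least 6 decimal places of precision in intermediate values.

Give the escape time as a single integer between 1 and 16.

Answer: 3

Derivation:
z_0 = 0 + 0i, c = 0.8100 + 0.3090i
Iter 1: z = 0.8100 + 0.3090i, |z|^2 = 0.7516
Iter 2: z = 1.3706 + 0.8096i, |z|^2 = 2.5340
Iter 3: z = 2.0332 + 2.5283i, |z|^2 = 10.5259
Escaped at iteration 3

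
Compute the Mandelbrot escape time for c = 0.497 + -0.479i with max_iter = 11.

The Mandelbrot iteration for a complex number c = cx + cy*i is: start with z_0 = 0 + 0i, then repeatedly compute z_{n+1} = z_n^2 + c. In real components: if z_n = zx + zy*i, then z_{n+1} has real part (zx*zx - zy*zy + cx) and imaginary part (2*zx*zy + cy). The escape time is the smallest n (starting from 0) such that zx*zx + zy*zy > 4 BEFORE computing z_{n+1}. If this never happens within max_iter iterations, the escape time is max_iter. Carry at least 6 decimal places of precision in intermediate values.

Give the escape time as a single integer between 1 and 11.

Answer: 5

Derivation:
z_0 = 0 + 0i, c = 0.4970 + -0.4790i
Iter 1: z = 0.4970 + -0.4790i, |z|^2 = 0.4764
Iter 2: z = 0.5146 + -0.9551i, |z|^2 = 1.1770
Iter 3: z = -0.1505 + -1.4620i, |z|^2 = 2.1600
Iter 4: z = -1.6177 + -0.0390i, |z|^2 = 2.6184
Iter 5: z = 3.1123 + -0.3528i, |z|^2 = 9.8110
Escaped at iteration 5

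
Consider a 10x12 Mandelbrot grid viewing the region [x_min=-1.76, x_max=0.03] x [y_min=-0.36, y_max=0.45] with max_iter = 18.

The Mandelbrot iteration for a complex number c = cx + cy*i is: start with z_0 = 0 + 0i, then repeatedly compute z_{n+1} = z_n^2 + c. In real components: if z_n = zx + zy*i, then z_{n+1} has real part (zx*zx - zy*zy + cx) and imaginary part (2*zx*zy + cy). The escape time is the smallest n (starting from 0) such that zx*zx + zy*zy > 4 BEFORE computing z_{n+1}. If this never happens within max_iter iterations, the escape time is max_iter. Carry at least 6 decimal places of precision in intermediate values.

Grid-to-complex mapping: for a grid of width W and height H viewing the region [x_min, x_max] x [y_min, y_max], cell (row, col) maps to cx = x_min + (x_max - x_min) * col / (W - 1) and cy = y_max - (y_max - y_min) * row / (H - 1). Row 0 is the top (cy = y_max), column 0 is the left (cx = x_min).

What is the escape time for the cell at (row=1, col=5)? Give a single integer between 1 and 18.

z_0 = 0 + 0i, c = -0.7656 + 0.3764i
Iter 1: z = -0.7656 + 0.3764i, |z|^2 = 0.7277
Iter 2: z = -0.3211 + -0.1999i, |z|^2 = 0.1431
Iter 3: z = -0.7024 + 0.5047i, |z|^2 = 0.7481
Iter 4: z = -0.5270 + -0.3327i, |z|^2 = 0.3884
Iter 5: z = -0.5985 + 0.7270i, |z|^2 = 0.8868
Iter 6: z = -0.9358 + -0.4939i, |z|^2 = 1.1198
Iter 7: z = -0.1337 + 1.3008i, |z|^2 = 1.7100
Iter 8: z = -2.4398 + 0.0285i, |z|^2 = 5.9534
Escaped at iteration 8

Answer: 8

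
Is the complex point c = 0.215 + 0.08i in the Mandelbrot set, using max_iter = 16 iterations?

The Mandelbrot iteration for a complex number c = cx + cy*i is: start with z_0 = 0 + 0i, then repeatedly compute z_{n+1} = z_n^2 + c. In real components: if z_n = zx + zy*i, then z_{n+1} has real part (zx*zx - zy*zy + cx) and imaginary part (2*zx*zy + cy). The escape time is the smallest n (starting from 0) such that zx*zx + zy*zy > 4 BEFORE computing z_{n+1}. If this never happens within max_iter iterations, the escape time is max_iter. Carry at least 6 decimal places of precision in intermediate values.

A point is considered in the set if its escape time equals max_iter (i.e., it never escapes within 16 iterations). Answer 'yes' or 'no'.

z_0 = 0 + 0i, c = 0.2150 + 0.0800i
Iter 1: z = 0.2150 + 0.0800i, |z|^2 = 0.0526
Iter 2: z = 0.2548 + 0.1144i, |z|^2 = 0.0780
Iter 3: z = 0.2668 + 0.1383i, |z|^2 = 0.0903
Iter 4: z = 0.2671 + 0.1538i, |z|^2 = 0.0950
Iter 5: z = 0.2627 + 0.1622i, |z|^2 = 0.0953
Iter 6: z = 0.2577 + 0.1652i, |z|^2 = 0.0937
Iter 7: z = 0.2541 + 0.1651i, |z|^2 = 0.0918
Iter 8: z = 0.2523 + 0.1639i, |z|^2 = 0.0905
Iter 9: z = 0.2518 + 0.1627i, |z|^2 = 0.0899
Iter 10: z = 0.2519 + 0.1619i, |z|^2 = 0.0897
Iter 11: z = 0.2522 + 0.1616i, |z|^2 = 0.0897
Iter 12: z = 0.2525 + 0.1615i, |z|^2 = 0.0899
Iter 13: z = 0.2527 + 0.1616i, |z|^2 = 0.0899
Iter 14: z = 0.2527 + 0.1616i, |z|^2 = 0.0900
Iter 15: z = 0.2527 + 0.1617i, |z|^2 = 0.0900
Did not escape in 16 iterations → in set

Answer: yes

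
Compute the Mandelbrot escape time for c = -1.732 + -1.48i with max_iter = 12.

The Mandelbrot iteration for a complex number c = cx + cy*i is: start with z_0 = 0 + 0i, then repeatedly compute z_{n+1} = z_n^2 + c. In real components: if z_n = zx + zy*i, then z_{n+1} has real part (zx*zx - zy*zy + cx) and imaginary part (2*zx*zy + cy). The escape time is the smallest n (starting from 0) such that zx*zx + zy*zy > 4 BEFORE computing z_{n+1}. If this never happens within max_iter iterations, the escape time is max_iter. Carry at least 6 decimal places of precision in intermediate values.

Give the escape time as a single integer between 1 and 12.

Answer: 1

Derivation:
z_0 = 0 + 0i, c = -1.7320 + -1.4800i
Iter 1: z = -1.7320 + -1.4800i, |z|^2 = 5.1902
Escaped at iteration 1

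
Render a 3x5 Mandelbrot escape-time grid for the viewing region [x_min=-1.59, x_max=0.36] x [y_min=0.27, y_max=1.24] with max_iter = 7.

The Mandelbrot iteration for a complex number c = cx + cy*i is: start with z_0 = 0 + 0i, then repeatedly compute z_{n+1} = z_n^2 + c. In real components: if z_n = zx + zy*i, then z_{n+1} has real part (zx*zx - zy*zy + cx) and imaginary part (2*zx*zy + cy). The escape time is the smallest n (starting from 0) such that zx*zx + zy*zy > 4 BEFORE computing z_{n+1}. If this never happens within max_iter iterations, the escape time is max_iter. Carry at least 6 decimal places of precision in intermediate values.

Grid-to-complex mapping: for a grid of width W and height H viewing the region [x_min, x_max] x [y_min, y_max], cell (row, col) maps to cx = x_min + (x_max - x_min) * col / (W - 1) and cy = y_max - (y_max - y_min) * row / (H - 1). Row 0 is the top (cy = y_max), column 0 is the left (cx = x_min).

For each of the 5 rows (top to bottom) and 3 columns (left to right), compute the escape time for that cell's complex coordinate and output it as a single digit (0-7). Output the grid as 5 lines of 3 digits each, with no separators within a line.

(row=0, col=0): c = -1.5900 + 1.2400i → escape time 1
(row=0, col=1): c = -0.6150 + 1.2400i → escape time 3
(row=0, col=2): c = 0.3600 + 1.2400i → escape time 2
(row=1, col=0): c = -1.5900 + 0.9975i → escape time 2
(row=1, col=1): c = -0.6150 + 0.9975i → escape time 4
(row=1, col=2): c = 0.3600 + 0.9975i → escape time 3
(row=2, col=0): c = -1.5900 + 0.7550i → escape time 3
(row=2, col=1): c = -0.6150 + 0.7550i → escape time 5
(row=2, col=2): c = 0.3600 + 0.7550i → escape time 5
(row=3, col=0): c = -1.5900 + 0.5125i → escape time 3
(row=3, col=1): c = -0.6150 + 0.5125i → escape time 7
(row=3, col=2): c = 0.3600 + 0.5125i → escape time 7
(row=4, col=0): c = -1.5900 + 0.2700i → escape time 4
(row=4, col=1): c = -0.6150 + 0.2700i → escape time 7
(row=4, col=2): c = 0.3600 + 0.2700i → escape time 7

Answer: 132
243
355
377
477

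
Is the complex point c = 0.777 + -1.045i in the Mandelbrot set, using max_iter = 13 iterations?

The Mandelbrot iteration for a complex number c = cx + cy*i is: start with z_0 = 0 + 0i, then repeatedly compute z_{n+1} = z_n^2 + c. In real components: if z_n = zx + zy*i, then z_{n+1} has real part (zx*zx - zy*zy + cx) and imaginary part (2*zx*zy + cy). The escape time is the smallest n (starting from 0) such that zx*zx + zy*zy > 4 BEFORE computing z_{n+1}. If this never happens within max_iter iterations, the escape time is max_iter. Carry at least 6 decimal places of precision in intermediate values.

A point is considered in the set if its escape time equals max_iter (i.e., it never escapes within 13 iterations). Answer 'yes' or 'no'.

z_0 = 0 + 0i, c = 0.7770 + -1.0450i
Iter 1: z = 0.7770 + -1.0450i, |z|^2 = 1.6958
Iter 2: z = 0.2887 + -2.6689i, |z|^2 = 7.2065
Escaped at iteration 2

Answer: no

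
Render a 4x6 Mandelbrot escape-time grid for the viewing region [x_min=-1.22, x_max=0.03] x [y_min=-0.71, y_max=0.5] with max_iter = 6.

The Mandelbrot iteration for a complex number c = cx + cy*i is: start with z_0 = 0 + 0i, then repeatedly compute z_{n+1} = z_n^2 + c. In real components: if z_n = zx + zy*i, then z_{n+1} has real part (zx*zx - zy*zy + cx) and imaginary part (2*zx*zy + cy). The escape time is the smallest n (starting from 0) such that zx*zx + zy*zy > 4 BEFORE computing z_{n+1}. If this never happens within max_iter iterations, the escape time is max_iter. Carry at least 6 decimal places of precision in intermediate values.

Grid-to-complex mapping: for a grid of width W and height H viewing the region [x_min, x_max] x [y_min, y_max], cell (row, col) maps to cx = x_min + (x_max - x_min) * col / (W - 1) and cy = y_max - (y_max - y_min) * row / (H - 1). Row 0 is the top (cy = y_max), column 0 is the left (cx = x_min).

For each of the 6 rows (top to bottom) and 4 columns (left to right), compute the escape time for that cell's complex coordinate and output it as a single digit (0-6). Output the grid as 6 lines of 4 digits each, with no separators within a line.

Answer: 5666
6666
6666
6666
5666
3466

Derivation:
(row=0, col=0): c = -1.2200 + 0.5000i → escape time 5
(row=0, col=1): c = -0.8033 + 0.5000i → escape time 6
(row=0, col=2): c = -0.3867 + 0.5000i → escape time 6
(row=0, col=3): c = 0.0300 + 0.5000i → escape time 6
(row=1, col=0): c = -1.2200 + 0.2580i → escape time 6
(row=1, col=1): c = -0.8033 + 0.2580i → escape time 6
(row=1, col=2): c = -0.3867 + 0.2580i → escape time 6
(row=1, col=3): c = 0.0300 + 0.2580i → escape time 6
(row=2, col=0): c = -1.2200 + 0.0160i → escape time 6
(row=2, col=1): c = -0.8033 + 0.0160i → escape time 6
(row=2, col=2): c = -0.3867 + 0.0160i → escape time 6
(row=2, col=3): c = 0.0300 + 0.0160i → escape time 6
(row=3, col=0): c = -1.2200 + -0.2260i → escape time 6
(row=3, col=1): c = -0.8033 + -0.2260i → escape time 6
(row=3, col=2): c = -0.3867 + -0.2260i → escape time 6
(row=3, col=3): c = 0.0300 + -0.2260i → escape time 6
(row=4, col=0): c = -1.2200 + -0.4680i → escape time 5
(row=4, col=1): c = -0.8033 + -0.4680i → escape time 6
(row=4, col=2): c = -0.3867 + -0.4680i → escape time 6
(row=4, col=3): c = 0.0300 + -0.4680i → escape time 6
(row=5, col=0): c = -1.2200 + -0.7100i → escape time 3
(row=5, col=1): c = -0.8033 + -0.7100i → escape time 4
(row=5, col=2): c = -0.3867 + -0.7100i → escape time 6
(row=5, col=3): c = 0.0300 + -0.7100i → escape time 6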